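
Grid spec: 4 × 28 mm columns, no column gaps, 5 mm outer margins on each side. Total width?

122 mm

Layout = 2·5 + 4·28 = 10 + 112 = 122 mm.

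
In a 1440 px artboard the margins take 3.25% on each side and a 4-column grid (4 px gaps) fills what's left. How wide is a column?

333.6 px

Each margin = 3.25% of 1440 = 46.8 px; content = 1440 − 2·46.8 = 1346.4 px.
Subtracting 3 gaps of 4 leaves 1334.4 for 4 columns, so c = 333.6 px.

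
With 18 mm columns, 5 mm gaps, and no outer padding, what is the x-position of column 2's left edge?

23 mm

Before column 2: 1 column + 1 gap.
Offset = 1·(18 + 5) = 1·23 = 23 mm.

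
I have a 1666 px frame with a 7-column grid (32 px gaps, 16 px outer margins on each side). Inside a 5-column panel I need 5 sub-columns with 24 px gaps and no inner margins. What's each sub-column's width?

212.4 px

Take off 32 px of margins, leaving 1634 px.
7 columns + 6 gaps: 7c + 6·32 = 1634.
7c = 1634 − 192 = 1442, so c = 206 px.
5-column span = 5·206 + 4·32 = 1158 px.
5 columns + 4 gaps: 5d + 4·24 = 1158.
5d = 1158 − 96 = 1062, so d = 212.4 px.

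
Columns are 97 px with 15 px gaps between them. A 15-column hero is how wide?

1665 px

15 columns plus 14 gaps: 1455 + 210 = 1665 px.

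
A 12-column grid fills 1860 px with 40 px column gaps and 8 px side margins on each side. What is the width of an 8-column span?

1216 px

Inside the margins: 1860 − 16 = 1844 px.
12 columns + 11 column gaps: 12c + 11·40 = 1844.
12c = 1844 − 440 = 1404, so c = 117 px.
Span of 8: 8·117 + 7·40 = 936 + 280 = 1216 px.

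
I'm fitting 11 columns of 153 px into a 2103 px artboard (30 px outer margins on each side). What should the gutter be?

36 px

Content width = 2103 − 2·30 = 2043 px.
11·153 + 10g = 2043 → 10g = 360 → g = 36 px.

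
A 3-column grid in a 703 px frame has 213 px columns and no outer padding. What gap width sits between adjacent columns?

3·213 + 2g = 703 → 2g = 64 → g = 32 px.

32 px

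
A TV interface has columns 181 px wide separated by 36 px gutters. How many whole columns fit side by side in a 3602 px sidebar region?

16 columns

16 columns: 16·181 + 15·36 = 3436 px ≤ 3602.
17 columns: 3653 px > 3602. So 16.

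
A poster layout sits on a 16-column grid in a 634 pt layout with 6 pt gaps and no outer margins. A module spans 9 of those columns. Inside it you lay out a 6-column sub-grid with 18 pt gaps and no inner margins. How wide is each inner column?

44 pt

Subtracting 15 gaps of 6 leaves 544 for 16 columns, so c = 34 pt.
9 columns plus 8 gaps: 306 + 48 = 354 pt.
6d + 5·18 = 354 → 6d = 264 → d = 44 pt.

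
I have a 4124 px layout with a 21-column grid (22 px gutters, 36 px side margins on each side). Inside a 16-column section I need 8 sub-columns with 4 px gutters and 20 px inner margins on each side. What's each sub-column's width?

Inside the margins: 4124 − 72 = 4052 px.
21c + 20·22 = 4052 → 21c = 3612 → c = 172 px.
16 columns plus 15 gutters: 2752 + 330 = 3082 px.
Inner content = 3082 − 2·20 = 3042 px.
8d + 7·4 = 3042 → 8d = 3014 → d = 376.75 px.

376.75 px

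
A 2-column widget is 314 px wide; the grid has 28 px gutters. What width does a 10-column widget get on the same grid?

1682 px

2 columns + 1 gutter: 2c + 1·28 = 314.
2c = 314 − 28 = 286, so c = 143 px.
Span of 10: 10·143 + 9·28 = 1430 + 252 = 1682 px.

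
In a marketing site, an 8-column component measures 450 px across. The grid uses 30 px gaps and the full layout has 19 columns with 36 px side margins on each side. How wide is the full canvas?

1182 px

8c + 7·30 = 450 → 8c = 240 → c = 30 px.
Canvas = 2·36 + 19·30 + 18·30 = 72 + 570 + 540 = 1182 px.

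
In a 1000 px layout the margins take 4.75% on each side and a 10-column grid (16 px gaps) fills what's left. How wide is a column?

76.1 px

Each margin = 4.75% of 1000 = 47.5 px; content = 1000 − 2·47.5 = 905 px.
10 columns + 9 gaps: 10c + 9·16 = 905.
10c = 905 − 144 = 761, so c = 76.1 px.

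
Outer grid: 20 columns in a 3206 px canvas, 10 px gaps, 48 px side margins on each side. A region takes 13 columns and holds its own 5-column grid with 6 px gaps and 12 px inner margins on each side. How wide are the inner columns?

Subtract both margins: 3206 − 2·48 = 3110 px.
Subtracting 19 gaps of 10 leaves 2920 for 20 columns, so c = 146 px.
13-column span = 13·146 + 12·10 = 2018 px.
Inner content = 2018 − 2·12 = 1994 px.
Subtracting 4 gaps of 6 leaves 1970 for 5 columns, so d = 394 px.

394 px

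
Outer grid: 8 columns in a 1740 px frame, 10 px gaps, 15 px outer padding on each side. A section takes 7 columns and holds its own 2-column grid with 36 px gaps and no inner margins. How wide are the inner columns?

729.5 px

Subtract both margins: 1740 − 2·15 = 1710 px.
1710 − 7·10 = 1640; ÷8 gives c = 205 px.
7-column span = 7·205 + 6·10 = 1495 px.
2d + 1·36 = 1495 → 2d = 1459 → d = 729.5 px.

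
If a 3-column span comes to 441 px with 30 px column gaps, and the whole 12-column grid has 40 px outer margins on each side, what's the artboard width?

Subtracting 2 column gaps of 30 leaves 381 for 3 columns, so c = 127 px.
Artboard = 2·40 + 12·127 + 11·30 = 80 + 1524 + 330 = 1934 px.

1934 px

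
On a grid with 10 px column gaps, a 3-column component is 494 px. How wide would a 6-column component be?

Subtracting 2 column gaps of 10 leaves 474 for 3 columns, so c = 158 px.
6 columns plus 5 column gaps: 948 + 50 = 998 px.

998 px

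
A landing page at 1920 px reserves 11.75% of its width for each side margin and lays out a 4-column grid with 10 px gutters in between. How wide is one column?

359.7 px

1920 × (1 − 2·11.75%) = 1920 × 76.5% = 1468.8 px for the columns.
4 columns + 3 gutters: 4c + 3·10 = 1468.8.
4c = 1468.8 − 30 = 1438.8, so c = 359.7 px.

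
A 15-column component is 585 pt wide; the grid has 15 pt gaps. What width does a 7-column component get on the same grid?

265 pt

Subtracting 14 gaps of 15 leaves 375 for 15 columns, so c = 25 pt.
7 columns plus 6 gaps: 175 + 90 = 265 pt.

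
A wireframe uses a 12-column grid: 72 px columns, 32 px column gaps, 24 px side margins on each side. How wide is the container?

Adding margins, columns and gutters: 48 + 864 + 352 = 1264 px.

1264 px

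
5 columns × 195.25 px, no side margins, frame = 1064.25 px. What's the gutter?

22 px

5·195.25 + 4g = 1064.25 → 4g = 88 → g = 22 px.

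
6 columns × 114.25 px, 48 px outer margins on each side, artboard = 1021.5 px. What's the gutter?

Subtract both margins: 1021.5 − 2·48 = 925.5 px.
6·114.25 + 5g = 925.5 → 5g = 240 → g = 48 px.

48 px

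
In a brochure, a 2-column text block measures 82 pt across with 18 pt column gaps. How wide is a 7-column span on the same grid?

82 − 1·18 = 64; ÷2 gives c = 32 pt.
7-column span = 7·32 + 6·18 = 332 pt.

332 pt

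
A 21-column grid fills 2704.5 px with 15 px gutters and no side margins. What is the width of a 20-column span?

21 columns + 20 gutters: 21c + 20·15 = 2704.5.
21c = 2704.5 − 300 = 2404.5, so c = 114.5 px.
Span of 20: 20·114.5 + 19·15 = 2290 + 285 = 2575 px.

2575 px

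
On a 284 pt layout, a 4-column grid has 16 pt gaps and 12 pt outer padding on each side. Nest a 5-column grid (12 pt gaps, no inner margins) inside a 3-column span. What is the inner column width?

Subtract both margins: 284 − 2·12 = 260 pt.
4 columns + 3 gaps: 4c + 3·16 = 260.
4c = 260 − 48 = 212, so c = 53 pt.
3 columns plus 2 gaps: 159 + 32 = 191 pt.
5d + 4·12 = 191 → 5d = 143 → d = 28.6 pt.

28.6 pt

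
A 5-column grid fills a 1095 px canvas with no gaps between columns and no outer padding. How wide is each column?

219 px

1095 / 5 = 219 px per column.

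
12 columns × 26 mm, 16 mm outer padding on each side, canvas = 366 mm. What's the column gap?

Take off 32 mm of margins, leaving 334 mm.
12 columns take 12·26 = 312 mm; remaining 22 splits into 11 column gaps.
g = 22 / 11 = 2 mm.

2 mm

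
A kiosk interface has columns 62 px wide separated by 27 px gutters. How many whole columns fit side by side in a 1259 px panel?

14 columns

k columns need k·62 + (k−1)·27 = k·89 − 27.
k·89 − 27 ≤ 1259 → k ≤ 1286 / 89 ≈ 14.45, so k = 14.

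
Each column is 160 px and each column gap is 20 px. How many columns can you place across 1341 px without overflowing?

7 columns

7 columns: 7·160 + 6·20 = 1240 px ≤ 1341.
8 columns: 1420 px > 1341. So 7.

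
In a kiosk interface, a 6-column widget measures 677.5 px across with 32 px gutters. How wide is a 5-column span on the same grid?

559.25 px

677.5 − 5·32 = 517.5; ÷6 gives c = 86.25 px.
5 columns plus 4 gutters: 431.25 + 128 = 559.25 px.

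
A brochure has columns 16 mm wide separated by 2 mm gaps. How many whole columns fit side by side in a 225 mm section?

12 columns: 12·16 + 11·2 = 214 mm ≤ 225.
13 columns: 232 mm > 225. So 12.

12 columns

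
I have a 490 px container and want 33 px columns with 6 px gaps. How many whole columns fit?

Each extra column adds 33 + 6 = 39 px.
(490 + 6) / 39 = 12.72, so 12 columns fit.

12 columns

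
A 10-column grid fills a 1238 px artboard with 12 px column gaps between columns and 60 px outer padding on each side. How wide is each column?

101 px

Inside the margins: 1238 − 120 = 1118 px.
10 columns + 9 column gaps: 10c + 9·12 = 1118.
10c = 1118 − 108 = 1010, so c = 101 px.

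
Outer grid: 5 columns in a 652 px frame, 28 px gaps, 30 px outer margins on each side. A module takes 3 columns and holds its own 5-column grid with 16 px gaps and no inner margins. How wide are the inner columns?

56 px

Outer content = 652 − 2·30 = 592 px.
592 − 4·28 = 480; ÷5 gives c = 96 px.
3-column span = 3·96 + 2·28 = 344 px.
344 − 4·16 = 280; ÷5 gives d = 56 px.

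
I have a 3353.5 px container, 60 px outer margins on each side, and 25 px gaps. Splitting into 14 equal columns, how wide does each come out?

Take off 120 px of margins, leaving 3233.5 px.
Subtracting 13 gaps of 25 leaves 2908.5 for 14 columns, so c = 207.75 px.

207.75 px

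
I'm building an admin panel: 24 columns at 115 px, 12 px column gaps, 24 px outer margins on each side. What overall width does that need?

Canvas = 2·24 + 24·115 + 23·12 = 48 + 2760 + 276 = 3084 px.

3084 px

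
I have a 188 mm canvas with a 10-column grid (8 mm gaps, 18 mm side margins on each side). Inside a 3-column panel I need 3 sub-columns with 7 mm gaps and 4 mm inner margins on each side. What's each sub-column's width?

6 mm

Outer content = 188 − 2·18 = 152 mm.
152 − 9·8 = 80; ÷10 gives c = 8 mm.
3-column span = 3·8 + 2·8 = 40 mm.
Inner content = 40 − 2·4 = 32 mm.
3d + 2·7 = 32 → 3d = 18 → d = 6 mm.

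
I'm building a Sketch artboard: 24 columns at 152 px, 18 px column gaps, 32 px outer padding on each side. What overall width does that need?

Adding margins, columns and gutters: 64 + 3648 + 414 = 4126 px.

4126 px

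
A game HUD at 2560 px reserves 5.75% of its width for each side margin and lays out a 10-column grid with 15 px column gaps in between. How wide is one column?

213.06 px

2560 × (1 − 2·5.75%) = 2560 × 88.5% = 2265.6 px for the columns.
Subtracting 9 column gaps of 15 leaves 2130.6 for 10 columns, so c = 213.06 px.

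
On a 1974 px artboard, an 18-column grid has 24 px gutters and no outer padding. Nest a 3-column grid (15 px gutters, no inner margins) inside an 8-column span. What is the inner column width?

278 px

1974 − 17·24 = 1566; ÷18 gives c = 87 px.
8-column span = 8·87 + 7·24 = 864 px.
864 − 2·15 = 834; ÷3 gives d = 278 px.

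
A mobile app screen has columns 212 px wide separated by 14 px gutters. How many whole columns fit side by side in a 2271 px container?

10 columns

k columns need k·212 + (k−1)·14 = k·226 − 14.
k·226 − 14 ≤ 2271 → k ≤ 2285 / 226 ≈ 10.11, so k = 10.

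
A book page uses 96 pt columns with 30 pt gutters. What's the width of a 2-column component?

222 pt

2 columns plus 1 gutter: 192 + 30 = 222 pt.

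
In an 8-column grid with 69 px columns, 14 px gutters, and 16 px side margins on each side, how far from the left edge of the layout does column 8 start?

Before column 8: the margin + 7 columns + 7 gutters.
Offset = 16 + 7·(69 + 14) = 16 + 581 = 597 px.

597 px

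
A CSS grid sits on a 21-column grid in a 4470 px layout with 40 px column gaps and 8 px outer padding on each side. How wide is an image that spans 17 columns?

Content width = 4470 − 2·8 = 4454 px.
21 columns + 20 column gaps: 21c + 20·40 = 4454.
21c = 4454 − 800 = 3654, so c = 174 px.
17-column span = 17·174 + 16·40 = 3598 px.

3598 px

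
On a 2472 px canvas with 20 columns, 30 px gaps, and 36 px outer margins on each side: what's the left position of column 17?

Take off 72 px of margins, leaving 2400 px.
20c + 19·30 = 2400 → 20c = 1830 → c = 91.5 px.
Before column 17: the margin + 16 columns + 16 gaps.
Offset = 36 + 16·(91.5 + 30) = 36 + 1944 = 1980 px.

1980 px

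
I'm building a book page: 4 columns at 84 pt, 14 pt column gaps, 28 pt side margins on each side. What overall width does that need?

Adding margins, columns and gutters: 56 + 336 + 42 = 434 pt.

434 pt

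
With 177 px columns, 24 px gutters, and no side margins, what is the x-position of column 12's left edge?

2211 px

No margin, so column 12 starts at 11·(column + gutter) = 11·201 = 2211 px.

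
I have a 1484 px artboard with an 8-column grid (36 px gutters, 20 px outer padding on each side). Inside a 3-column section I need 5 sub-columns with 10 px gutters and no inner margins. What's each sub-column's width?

95.8 px

Take off 40 px of margins, leaving 1444 px.
Subtracting 7 gutters of 36 leaves 1192 for 8 columns, so c = 149 px.
Span of 3: 3·149 + 2·36 = 447 + 72 = 519 px.
5d + 4·10 = 519 → 5d = 479 → d = 95.8 px.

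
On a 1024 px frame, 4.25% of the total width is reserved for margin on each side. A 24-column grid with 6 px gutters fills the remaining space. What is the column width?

Each margin = 4.25% of 1024 = 43.52 px; content = 1024 − 2·43.52 = 936.96 px.
Subtracting 23 gutters of 6 leaves 798.96 for 24 columns, so c = 33.29 px.

33.29 px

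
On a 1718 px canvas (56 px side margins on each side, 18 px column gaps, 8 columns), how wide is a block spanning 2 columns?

388 px

Take off 112 px of margins, leaving 1606 px.
8 columns + 7 column gaps: 8c + 7·18 = 1606.
8c = 1606 − 126 = 1480, so c = 185 px.
Span of 2: 2·185 + 1·18 = 370 + 18 = 388 px.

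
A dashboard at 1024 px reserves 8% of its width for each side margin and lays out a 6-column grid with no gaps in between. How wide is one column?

1024 × (1 − 2·8%) = 1024 × 84% = 860.16 px for the columns.
860.16 / 6 = 143.36 px per column.

143.36 px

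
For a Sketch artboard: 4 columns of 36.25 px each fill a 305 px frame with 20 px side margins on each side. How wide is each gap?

Content width = 305 − 2·20 = 265 px.
4·36.25 + 3g = 265 → 3g = 120 → g = 40 px.

40 px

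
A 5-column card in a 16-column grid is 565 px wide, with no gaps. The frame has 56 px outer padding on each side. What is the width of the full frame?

5c = 565 → c = 113 px.
Total width: 2·56 + 16·113 = 1920 px.

1920 px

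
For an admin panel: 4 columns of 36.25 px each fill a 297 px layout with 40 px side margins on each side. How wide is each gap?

24 px

Content width = 297 − 2·40 = 217 px.
4·36.25 + 3g = 217 → 3g = 72 → g = 24 px.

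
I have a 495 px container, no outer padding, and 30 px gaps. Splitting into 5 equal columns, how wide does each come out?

495 − 4·30 = 375; ÷5 gives c = 75 px.

75 px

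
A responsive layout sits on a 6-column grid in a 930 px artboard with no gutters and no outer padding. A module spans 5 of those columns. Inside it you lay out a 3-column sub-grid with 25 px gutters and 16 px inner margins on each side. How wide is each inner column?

6c = 930 → c = 155 px.
With no gutters, 5 columns span 5·155 = 775 px.
Inner content = 775 − 2·16 = 743 px.
3 columns + 2 gutters: 3d + 2·25 = 743.
3d = 743 − 50 = 693, so d = 231 px.

231 px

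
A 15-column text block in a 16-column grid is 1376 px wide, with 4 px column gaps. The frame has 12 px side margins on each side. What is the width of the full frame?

15 columns + 14 column gaps: 15c + 14·4 = 1376.
15c = 1376 − 56 = 1320, so c = 88 px.
Total width: 2·12 + 16·88 + 15·4 = 1492 px.

1492 px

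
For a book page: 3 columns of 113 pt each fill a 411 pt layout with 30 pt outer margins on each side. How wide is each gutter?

6 pt

Content width = 411 − 2·30 = 351 pt.
3·113 + 2g = 351 → 2g = 12 → g = 6 pt.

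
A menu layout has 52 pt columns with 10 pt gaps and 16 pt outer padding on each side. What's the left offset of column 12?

Each column+gutter stride is 62 pt; 11 of them past the 16 pt margin is 16 + 682 = 698 pt.

698 pt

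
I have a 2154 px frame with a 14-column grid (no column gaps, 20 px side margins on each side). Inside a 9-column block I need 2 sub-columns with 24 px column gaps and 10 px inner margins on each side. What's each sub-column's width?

657.5 px

Inside the margins: 2154 − 40 = 2114 px.
2114 / 14 = 151 px per column.
With no column gaps, 9 columns span 9·151 = 1359 px.
Inner content = 1359 − 2·10 = 1339 px.
2 columns + 1 column gap: 2d + 1·24 = 1339.
2d = 1339 − 24 = 1315, so d = 657.5 px.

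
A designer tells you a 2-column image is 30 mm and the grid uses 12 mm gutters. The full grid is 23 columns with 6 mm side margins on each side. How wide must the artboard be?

483 mm

30 − 1·12 = 18; ÷2 gives c = 9 mm.
Total width: 2·6 + 23·9 + 22·12 = 483 mm.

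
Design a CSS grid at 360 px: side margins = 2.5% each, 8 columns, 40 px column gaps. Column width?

360 × (1 − 2·2.5%) = 360 × 95% = 342 px for the columns.
342 − 7·40 = 62; ÷8 gives c = 7.75 px.

7.75 px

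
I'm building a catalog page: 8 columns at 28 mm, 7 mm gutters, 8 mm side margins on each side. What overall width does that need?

Total width: 2·8 + 8·28 + 7·7 = 289 mm.

289 mm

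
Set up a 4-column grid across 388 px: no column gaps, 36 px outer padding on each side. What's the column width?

79 px

Inside the margins: 388 − 72 = 316 px.
With no column gaps, each column is 316/4 = 79 px.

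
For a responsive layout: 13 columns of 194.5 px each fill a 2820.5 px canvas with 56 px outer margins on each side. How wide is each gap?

15 px

Take off 112 px of margins, leaving 2708.5 px.
13·194.5 + 12g = 2708.5 → 12g = 180 → g = 15 px.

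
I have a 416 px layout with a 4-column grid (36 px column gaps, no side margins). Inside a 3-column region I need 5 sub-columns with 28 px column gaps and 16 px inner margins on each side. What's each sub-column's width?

Subtracting 3 column gaps of 36 leaves 308 for 4 columns, so c = 77 px.
Span of 3: 3·77 + 2·36 = 231 + 72 = 303 px.
Inner content = 303 − 2·16 = 271 px.
Subtracting 4 column gaps of 28 leaves 159 for 5 columns, so d = 31.8 px.

31.8 px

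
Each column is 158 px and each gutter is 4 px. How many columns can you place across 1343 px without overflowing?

8 columns

8 columns: 8·158 + 7·4 = 1292 px ≤ 1343.
9 columns: 1454 px > 1343. So 8.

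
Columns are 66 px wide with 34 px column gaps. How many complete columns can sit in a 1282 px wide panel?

13 columns

13 columns: 13·66 + 12·34 = 1266 px ≤ 1282.
14 columns: 1366 px > 1282. So 13.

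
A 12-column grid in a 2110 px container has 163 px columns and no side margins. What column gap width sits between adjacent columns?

14 px

12 columns take 12·163 = 1956 px; remaining 154 splits into 11 column gaps.
g = 154 / 11 = 14 px.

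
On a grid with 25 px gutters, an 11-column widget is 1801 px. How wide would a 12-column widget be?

Subtracting 10 gutters of 25 leaves 1551 for 11 columns, so c = 141 px.
12 columns plus 11 gutters: 1692 + 275 = 1967 px.

1967 px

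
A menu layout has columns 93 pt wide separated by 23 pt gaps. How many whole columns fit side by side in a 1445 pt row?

12 columns

Each extra column adds 93 + 23 = 116 pt.
(1445 + 23) / 116 = 12.66, so 12 columns fit.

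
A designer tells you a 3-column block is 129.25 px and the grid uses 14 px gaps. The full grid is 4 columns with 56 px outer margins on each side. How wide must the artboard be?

Subtracting 2 gaps of 14 leaves 101.25 for 3 columns, so c = 33.75 px.
Artboard = 2·56 + 4·33.75 + 3·14 = 112 + 135 + 42 = 289 px.

289 px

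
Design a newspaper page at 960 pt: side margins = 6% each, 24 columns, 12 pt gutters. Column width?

Margins: 6% × 960 = 57.6 pt each, so content = 960 − 115.2 = 844.8 pt.
844.8 − 23·12 = 568.8; ÷24 gives c = 23.7 pt.

23.7 pt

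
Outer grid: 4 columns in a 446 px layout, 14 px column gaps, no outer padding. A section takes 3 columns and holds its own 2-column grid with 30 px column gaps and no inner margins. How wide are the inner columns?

150.5 px

Subtracting 3 column gaps of 14 leaves 404 for 4 columns, so c = 101 px.
3 columns plus 2 column gaps: 303 + 28 = 331 px.
2 columns + 1 column gap: 2d + 1·30 = 331.
2d = 331 − 30 = 301, so d = 150.5 px.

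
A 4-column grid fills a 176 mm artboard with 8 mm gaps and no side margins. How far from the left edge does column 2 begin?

Subtracting 3 gaps of 8 leaves 152 for 4 columns, so c = 38 mm.
Before column 2: 1 column + 1 gap.
Offset = 1·(38 + 8) = 1·46 = 46 mm.

46 mm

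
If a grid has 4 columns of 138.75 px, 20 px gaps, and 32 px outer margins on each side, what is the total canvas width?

679 px

Total width: 2·32 + 4·138.75 + 3·20 = 679 px.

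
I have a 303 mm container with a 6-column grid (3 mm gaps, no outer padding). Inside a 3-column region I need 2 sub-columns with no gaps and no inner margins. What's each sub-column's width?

75 mm

6c + 5·3 = 303 → 6c = 288 → c = 48 mm.
Span of 3: 3·48 + 2·3 = 144 + 6 = 150 mm.
150 / 2 = 75 mm per column.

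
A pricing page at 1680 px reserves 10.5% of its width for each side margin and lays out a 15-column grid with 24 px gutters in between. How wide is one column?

66.08 px

1680 × (1 − 2·10.5%) = 1680 × 79% = 1327.2 px for the columns.
15 columns + 14 gutters: 15c + 14·24 = 1327.2.
15c = 1327.2 − 336 = 991.2, so c = 66.08 px.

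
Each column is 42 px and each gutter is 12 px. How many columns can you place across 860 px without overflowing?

16 columns

16 columns: 16·42 + 15·12 = 852 px ≤ 860.
17 columns: 906 px > 860. So 16.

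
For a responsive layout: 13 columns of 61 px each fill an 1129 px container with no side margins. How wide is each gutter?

28 px

13 columns take 13·61 = 793 px; remaining 336 splits into 12 gutters.
g = 336 / 12 = 28 px.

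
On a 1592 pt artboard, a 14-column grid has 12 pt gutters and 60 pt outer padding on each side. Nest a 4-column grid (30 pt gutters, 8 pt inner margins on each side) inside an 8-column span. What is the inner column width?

Inside the margins: 1592 − 120 = 1472 pt.
1472 − 13·12 = 1316; ÷14 gives c = 94 pt.
Span of 8: 8·94 + 7·12 = 752 + 84 = 836 pt.
Inner content = 836 − 2·8 = 820 pt.
4 columns + 3 gutters: 4d + 3·30 = 820.
4d = 820 − 90 = 730, so d = 182.5 pt.

182.5 pt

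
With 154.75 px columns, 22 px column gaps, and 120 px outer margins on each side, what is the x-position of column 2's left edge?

296.75 px

Column 2 starts at margin + 1·(column + gutter) = 120 + 1·176.75 = 296.75 px.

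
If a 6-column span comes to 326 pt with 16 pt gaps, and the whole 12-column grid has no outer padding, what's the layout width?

668 pt

6 columns + 5 gaps: 6c + 5·16 = 326.
6c = 326 − 80 = 246, so c = 41 pt.
Summing: 492 + 176 = 668 pt.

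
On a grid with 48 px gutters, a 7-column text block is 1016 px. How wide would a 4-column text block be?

560 px

Subtracting 6 gutters of 48 leaves 728 for 7 columns, so c = 104 px.
Span of 4: 4·104 + 3·48 = 416 + 144 = 560 px.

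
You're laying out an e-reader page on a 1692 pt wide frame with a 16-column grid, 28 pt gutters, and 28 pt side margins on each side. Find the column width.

Content width = 1692 − 2·28 = 1636 pt.
1636 − 15·28 = 1216; ÷16 gives c = 76 pt.

76 pt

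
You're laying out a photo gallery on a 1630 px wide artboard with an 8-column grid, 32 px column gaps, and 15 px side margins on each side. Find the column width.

172 px

Inside the margins: 1630 − 30 = 1600 px.
Subtracting 7 column gaps of 32 leaves 1376 for 8 columns, so c = 172 px.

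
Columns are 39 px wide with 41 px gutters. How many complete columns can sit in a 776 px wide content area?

10 columns

Each extra column adds 39 + 41 = 80 px.
(776 + 41) / 80 = 10.21, so 10 columns fit.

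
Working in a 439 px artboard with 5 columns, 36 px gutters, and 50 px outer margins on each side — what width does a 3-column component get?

189 px

Content width = 439 − 2·50 = 339 px.
339 − 4·36 = 195; ÷5 gives c = 39 px.
3 columns plus 2 gutters: 117 + 72 = 189 px.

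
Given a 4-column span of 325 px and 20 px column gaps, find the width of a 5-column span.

411.25 px

325 − 3·20 = 265; ÷4 gives c = 66.25 px.
Span of 5: 5·66.25 + 4·20 = 331.25 + 80 = 411.25 px.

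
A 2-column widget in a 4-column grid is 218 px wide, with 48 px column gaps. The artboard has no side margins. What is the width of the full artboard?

2c + 1·48 = 218 → 2c = 170 → c = 85 px.
Total width: 4·85 + 3·48 = 484 px.

484 px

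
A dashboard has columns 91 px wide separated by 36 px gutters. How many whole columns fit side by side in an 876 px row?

7 columns

Each extra column adds 91 + 36 = 127 px.
(876 + 36) / 127 = 7.18, so 7 columns fit.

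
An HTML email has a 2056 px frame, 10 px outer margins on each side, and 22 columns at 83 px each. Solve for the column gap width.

Inside the margins: 2056 − 20 = 2036 px.
22·83 + 21g = 2036 → 21g = 210 → g = 10 px.

10 px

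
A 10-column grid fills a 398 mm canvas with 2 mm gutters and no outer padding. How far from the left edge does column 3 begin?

Subtracting 9 gutters of 2 leaves 380 for 10 columns, so c = 38 mm.
Each column+gutter stride is 40 mm; with no margin, 2 of them is 80 mm.

80 mm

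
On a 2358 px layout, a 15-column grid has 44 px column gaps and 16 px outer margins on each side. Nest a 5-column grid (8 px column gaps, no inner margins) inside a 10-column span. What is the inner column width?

300.8 px

Subtract both margins: 2358 − 2·16 = 2326 px.
Subtracting 14 column gaps of 44 leaves 1710 for 15 columns, so c = 114 px.
10 columns plus 9 column gaps: 1140 + 396 = 1536 px.
5d + 4·8 = 1536 → 5d = 1504 → d = 300.8 px.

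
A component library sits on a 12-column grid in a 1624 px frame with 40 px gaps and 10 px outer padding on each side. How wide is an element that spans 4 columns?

Content width = 1624 − 2·10 = 1604 px.
1604 − 11·40 = 1164; ÷12 gives c = 97 px.
Span of 4: 4·97 + 3·40 = 388 + 120 = 508 px.

508 px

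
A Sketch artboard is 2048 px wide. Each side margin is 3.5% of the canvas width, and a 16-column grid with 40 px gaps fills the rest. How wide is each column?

81.54 px

Margins: 3.5% × 2048 = 71.68 px each, so content = 2048 − 143.36 = 1904.64 px.
1904.64 − 15·40 = 1304.64; ÷16 gives c = 81.54 px.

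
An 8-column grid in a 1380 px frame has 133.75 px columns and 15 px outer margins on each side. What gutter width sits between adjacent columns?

Subtract both margins: 1380 − 2·15 = 1350 px.
8 columns take 8·133.75 = 1070 px; remaining 280 splits into 7 gutters.
g = 280 / 7 = 40 px.

40 px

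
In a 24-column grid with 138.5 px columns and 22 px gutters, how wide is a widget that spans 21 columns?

Span of 21: 21·138.5 + 20·22 = 2908.5 + 440 = 3348.5 px.

3348.5 px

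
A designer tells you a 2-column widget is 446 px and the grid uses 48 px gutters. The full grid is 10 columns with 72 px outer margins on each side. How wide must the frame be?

2566 px

Subtracting 1 gutter of 48 leaves 398 for 2 columns, so c = 199 px.
Frame = 2·72 + 10·199 + 9·48 = 144 + 1990 + 432 = 2566 px.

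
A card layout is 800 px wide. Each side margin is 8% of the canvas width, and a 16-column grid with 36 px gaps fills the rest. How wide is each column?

8.25 px

800 × (1 − 2·8%) = 800 × 84% = 672 px for the columns.
16c + 15·36 = 672 → 16c = 132 → c = 8.25 px.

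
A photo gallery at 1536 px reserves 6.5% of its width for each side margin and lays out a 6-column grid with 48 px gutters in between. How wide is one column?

1536 × (1 − 2·6.5%) = 1536 × 87% = 1336.32 px for the columns.
1336.32 − 5·48 = 1096.32; ÷6 gives c = 182.72 px.

182.72 px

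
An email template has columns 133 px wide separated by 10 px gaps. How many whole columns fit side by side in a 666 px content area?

4 columns

k columns need k·133 + (k−1)·10 = k·143 − 10.
k·143 − 10 ≤ 666 → k ≤ 676 / 143 ≈ 4.73, so k = 4.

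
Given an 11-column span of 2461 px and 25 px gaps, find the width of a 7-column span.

Subtracting 10 gaps of 25 leaves 2211 for 11 columns, so c = 201 px.
Span of 7: 7·201 + 6·25 = 1407 + 150 = 1557 px.

1557 px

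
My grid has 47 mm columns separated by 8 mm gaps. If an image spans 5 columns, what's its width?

267 mm

5-column span = 5·47 + 4·8 = 267 mm.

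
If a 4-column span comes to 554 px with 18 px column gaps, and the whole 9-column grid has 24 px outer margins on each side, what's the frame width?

554 − 3·18 = 500; ÷4 gives c = 125 px.
Total width: 2·24 + 9·125 + 8·18 = 1317 px.

1317 px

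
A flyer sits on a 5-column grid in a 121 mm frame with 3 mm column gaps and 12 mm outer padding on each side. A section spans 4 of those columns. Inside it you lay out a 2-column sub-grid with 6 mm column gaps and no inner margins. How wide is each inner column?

35.5 mm

Outer content = 121 − 2·12 = 97 mm.
Subtracting 4 column gaps of 3 leaves 85 for 5 columns, so c = 17 mm.
Span of 4: 4·17 + 3·3 = 68 + 9 = 77 mm.
2 columns + 1 column gap: 2d + 1·6 = 77.
2d = 77 − 6 = 71, so d = 35.5 mm.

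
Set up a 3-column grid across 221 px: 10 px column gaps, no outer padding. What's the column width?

67 px

221 − 2·10 = 201; ÷3 gives c = 67 px.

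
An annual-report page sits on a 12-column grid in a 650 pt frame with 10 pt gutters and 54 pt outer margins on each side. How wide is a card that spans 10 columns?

Subtract both margins: 650 − 2·54 = 542 pt.
12 columns + 11 gutters: 12c + 11·10 = 542.
12c = 542 − 110 = 432, so c = 36 pt.
Span of 10: 10·36 + 9·10 = 360 + 90 = 450 pt.

450 pt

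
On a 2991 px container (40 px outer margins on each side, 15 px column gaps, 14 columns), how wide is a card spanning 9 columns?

1866 px

Take off 80 px of margins, leaving 2911 px.
14 columns + 13 column gaps: 14c + 13·15 = 2911.
14c = 2911 − 195 = 2716, so c = 194 px.
Span of 9: 9·194 + 8·15 = 1746 + 120 = 1866 px.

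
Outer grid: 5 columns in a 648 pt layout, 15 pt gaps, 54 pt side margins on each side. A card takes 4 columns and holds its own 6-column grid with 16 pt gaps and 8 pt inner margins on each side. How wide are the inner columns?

55.5 pt

Subtract both margins: 648 − 2·54 = 540 pt.
5c + 4·15 = 540 → 5c = 480 → c = 96 pt.
Span of 4: 4·96 + 3·15 = 384 + 45 = 429 pt.
Inner content = 429 − 2·8 = 413 pt.
6d + 5·16 = 413 → 6d = 333 → d = 55.5 pt.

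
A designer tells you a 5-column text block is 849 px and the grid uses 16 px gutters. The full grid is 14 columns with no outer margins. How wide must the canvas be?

Subtracting 4 gutters of 16 leaves 785 for 5 columns, so c = 157 px.
Total width: 14·157 + 13·16 = 2406 px.

2406 px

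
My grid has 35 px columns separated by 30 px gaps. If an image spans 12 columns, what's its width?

750 px

Span of 12: 12·35 + 11·30 = 420 + 330 = 750 px.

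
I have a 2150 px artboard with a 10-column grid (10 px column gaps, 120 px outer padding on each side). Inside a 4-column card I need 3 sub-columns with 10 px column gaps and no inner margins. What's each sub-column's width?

246 px

Inside the margins: 2150 − 240 = 1910 px.
Subtracting 9 column gaps of 10 leaves 1820 for 10 columns, so c = 182 px.
Span of 4: 4·182 + 3·10 = 728 + 30 = 758 px.
3d + 2·10 = 758 → 3d = 738 → d = 246 px.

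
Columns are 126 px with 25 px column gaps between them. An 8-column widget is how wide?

Span of 8: 8·126 + 7·25 = 1008 + 175 = 1183 px.

1183 px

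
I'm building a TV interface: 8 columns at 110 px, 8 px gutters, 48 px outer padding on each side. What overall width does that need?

Container = 2·48 + 8·110 + 7·8 = 96 + 880 + 56 = 1032 px.

1032 px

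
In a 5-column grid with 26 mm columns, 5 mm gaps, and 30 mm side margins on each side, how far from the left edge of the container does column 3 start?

Column 3 starts at margin + 2·(column + gutter) = 30 + 2·31 = 92 mm.

92 mm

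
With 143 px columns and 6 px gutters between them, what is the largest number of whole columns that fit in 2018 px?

13 columns

Each extra column adds 143 + 6 = 149 px.
(2018 + 6) / 149 = 13.58, so 13 columns fit.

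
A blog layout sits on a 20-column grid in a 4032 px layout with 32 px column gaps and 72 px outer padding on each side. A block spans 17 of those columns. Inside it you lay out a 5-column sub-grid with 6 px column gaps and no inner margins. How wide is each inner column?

Subtract both margins: 4032 − 2·72 = 3888 px.
20 columns + 19 column gaps: 20c + 19·32 = 3888.
20c = 3888 − 608 = 3280, so c = 164 px.
Span of 17: 17·164 + 16·32 = 2788 + 512 = 3300 px.
5d + 4·6 = 3300 → 5d = 3276 → d = 655.2 px.

655.2 px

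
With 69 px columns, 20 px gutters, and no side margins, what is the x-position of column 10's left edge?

Before column 10: 9 columns + 9 gutters.
Offset = 9·(69 + 20) = 9·89 = 801 px.

801 px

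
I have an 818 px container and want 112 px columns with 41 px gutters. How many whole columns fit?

k columns need k·112 + (k−1)·41 = k·153 − 41.
k·153 − 41 ≤ 818 → k ≤ 859 / 153 ≈ 5.61, so k = 5.

5 columns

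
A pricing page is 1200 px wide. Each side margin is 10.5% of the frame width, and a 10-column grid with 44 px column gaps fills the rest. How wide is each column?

1200 × (1 − 2·10.5%) = 1200 × 79% = 948 px for the columns.
948 − 9·44 = 552; ÷10 gives c = 55.2 px.

55.2 px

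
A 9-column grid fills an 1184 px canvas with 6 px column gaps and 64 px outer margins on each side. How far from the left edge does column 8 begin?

890 px

Inside the margins: 1184 − 128 = 1056 px.
Subtracting 8 column gaps of 6 leaves 1008 for 9 columns, so c = 112 px.
Column 8 starts at margin + 7·(column + gutter) = 64 + 7·118 = 890 px.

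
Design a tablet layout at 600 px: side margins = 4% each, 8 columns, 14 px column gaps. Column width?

600 × (1 − 2·4%) = 600 × 92% = 552 px for the columns.
Subtracting 7 column gaps of 14 leaves 454 for 8 columns, so c = 56.75 px.

56.75 px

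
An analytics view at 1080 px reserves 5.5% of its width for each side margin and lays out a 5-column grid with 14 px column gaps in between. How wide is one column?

Margins: 5.5% × 1080 = 59.4 px each, so content = 1080 − 118.8 = 961.2 px.
5c + 4·14 = 961.2 → 5c = 905.2 → c = 181.04 px.

181.04 px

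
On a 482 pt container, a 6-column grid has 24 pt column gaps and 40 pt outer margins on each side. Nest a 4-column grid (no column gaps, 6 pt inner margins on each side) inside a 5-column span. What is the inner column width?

Subtract both margins: 482 − 2·40 = 402 pt.
6 columns + 5 column gaps: 6c + 5·24 = 402.
6c = 402 − 120 = 282, so c = 47 pt.
5 columns plus 4 column gaps: 235 + 96 = 331 pt.
Inner content = 331 − 2·6 = 319 pt.
With no column gaps, each column is 319/4 = 79.75 pt.

79.75 pt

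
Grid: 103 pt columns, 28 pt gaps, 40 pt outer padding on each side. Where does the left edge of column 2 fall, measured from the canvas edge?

Column 2 starts at margin + 1·(column + gutter) = 40 + 1·131 = 171 pt.

171 pt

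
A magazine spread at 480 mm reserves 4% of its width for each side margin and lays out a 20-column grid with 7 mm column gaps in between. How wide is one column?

15.43 mm

Each margin = 4% of 480 = 19.2 mm; content = 480 − 2·19.2 = 441.6 mm.
20 columns + 19 column gaps: 20c + 19·7 = 441.6.
20c = 441.6 − 133 = 308.6, so c = 15.43 mm.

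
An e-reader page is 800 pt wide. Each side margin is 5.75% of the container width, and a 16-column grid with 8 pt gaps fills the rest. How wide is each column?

36.75 pt

Each margin = 5.75% of 800 = 46 pt; content = 800 − 2·46 = 708 pt.
16 columns + 15 gaps: 16c + 15·8 = 708.
16c = 708 − 120 = 588, so c = 36.75 pt.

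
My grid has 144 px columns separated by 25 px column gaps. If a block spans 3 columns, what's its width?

482 px

3 columns plus 2 column gaps: 432 + 50 = 482 px.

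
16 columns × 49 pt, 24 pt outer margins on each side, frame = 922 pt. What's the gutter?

6 pt

Subtract both margins: 922 − 2·24 = 874 pt.
16 columns take 16·49 = 784 pt; remaining 90 splits into 15 gutters.
g = 90 / 15 = 6 pt.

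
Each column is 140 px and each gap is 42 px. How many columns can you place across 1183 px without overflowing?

k columns need k·140 + (k−1)·42 = k·182 − 42.
k·182 − 42 ≤ 1183 → k ≤ 1225 / 182 ≈ 6.73, so k = 6.

6 columns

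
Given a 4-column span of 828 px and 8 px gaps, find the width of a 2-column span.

410 px

4 columns + 3 gaps: 4c + 3·8 = 828.
4c = 828 − 24 = 804, so c = 201 px.
Span of 2: 2·201 + 1·8 = 402 + 8 = 410 px.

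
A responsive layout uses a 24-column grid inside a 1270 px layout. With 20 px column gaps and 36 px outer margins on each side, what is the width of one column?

30.75 px

Subtract both margins: 1270 − 2·36 = 1198 px.
1198 − 23·20 = 738; ÷24 gives c = 30.75 px.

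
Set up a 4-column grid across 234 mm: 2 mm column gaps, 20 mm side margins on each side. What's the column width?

47 mm

Subtract both margins: 234 − 2·20 = 194 mm.
4 columns + 3 column gaps: 4c + 3·2 = 194.
4c = 194 − 6 = 188, so c = 47 mm.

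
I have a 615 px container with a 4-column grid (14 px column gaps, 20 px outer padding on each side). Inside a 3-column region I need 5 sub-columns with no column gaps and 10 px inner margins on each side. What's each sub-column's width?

81.55 px

Outer content = 615 − 2·20 = 575 px.
4c + 3·14 = 575 → 4c = 533 → c = 133.25 px.
Span of 3: 3·133.25 + 2·14 = 399.75 + 28 = 427.75 px.
Inner content = 427.75 − 2·10 = 407.75 px.
5d = 407.75 → d = 81.55 px.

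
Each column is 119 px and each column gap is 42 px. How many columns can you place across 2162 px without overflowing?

k columns need k·119 + (k−1)·42 = k·161 − 42.
k·161 − 42 ≤ 2162 → k ≤ 2204 / 161 ≈ 13.69, so k = 13.

13 columns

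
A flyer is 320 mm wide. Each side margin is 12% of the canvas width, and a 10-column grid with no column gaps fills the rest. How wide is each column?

24.32 mm

Margins: 12% × 320 = 38.4 mm each, so content = 320 − 76.8 = 243.2 mm.
10c = 243.2 → c = 24.32 mm.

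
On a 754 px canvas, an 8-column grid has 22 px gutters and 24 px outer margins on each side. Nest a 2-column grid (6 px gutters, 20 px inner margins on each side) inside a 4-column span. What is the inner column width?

148 px

Outer content = 754 − 2·24 = 706 px.
706 − 7·22 = 552; ÷8 gives c = 69 px.
4-column span = 4·69 + 3·22 = 342 px.
Inner content = 342 − 2·20 = 302 px.
2 columns + 1 gutter: 2d + 1·6 = 302.
2d = 302 − 6 = 296, so d = 148 px.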